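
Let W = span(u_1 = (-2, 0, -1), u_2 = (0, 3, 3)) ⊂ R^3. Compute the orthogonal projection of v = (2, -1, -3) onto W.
proj_W(v) = (4/3, -7/3, -5/3)

Set up U = [u_1 | ... | u_2] ∈ R^(3×2). The projector onto W = col(U) is P = U (U^T U)^(-1) U^T.
Compute U^T U =
  [5, -3]
  [-3, 18],
and U^T v = (-1, -12).
Solve U^T U · c = U^T v for the coefficients: c = (-2/3, -7/9). The projection is proj_W(v) = U c.
Check: (v - proj_W(v)) · u_1 = 0  (should be 0).
Check: (v - proj_W(v)) · u_2 = 0  (should be 0).
Result: proj_W(v) = (4/3, -7/3, -5/3).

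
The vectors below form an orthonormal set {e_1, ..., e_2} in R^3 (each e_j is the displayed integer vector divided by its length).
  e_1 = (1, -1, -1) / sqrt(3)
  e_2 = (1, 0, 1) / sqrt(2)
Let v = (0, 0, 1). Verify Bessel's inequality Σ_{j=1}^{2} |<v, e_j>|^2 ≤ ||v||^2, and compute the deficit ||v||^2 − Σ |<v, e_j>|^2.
Σ |<v, e_j>|^2 = 5/6; ||v||^2 = 1; deficit = 1/6

Write each e_j = u_j / sqrt(<u_j, u_j>) where u_j is the displayed integer vector. Then <v, e_j> = <v, u_j> / sqrt(<u_j, u_j>), so |<v, e_j>|^2 = <v, u_j>^2 / <u_j, u_j>.
Coefficients: <v, e_1> = -1/sqrt(3), <v, e_2> = 1/sqrt(2).
Square and sum: Σ |<v, e_j>|^2 = 5/6.
Compute ||v||^2 = v·v = 1.
Deficit = 1 − 5/6 = 1/6 ≥ 0, confirming Bessel's inequality. (The deficit equals ||v − Σ <v,e_j> e_j||^2, the squared distance from v to span{e_j}.)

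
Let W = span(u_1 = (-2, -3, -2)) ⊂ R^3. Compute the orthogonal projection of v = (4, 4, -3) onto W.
proj_W(v) = (28/17, 42/17, 28/17)

Set up U = [u_1 | ... | u_1] ∈ R^(3×1). The projector onto W = col(U) is P = U (U^T U)^(-1) U^T.
Compute U^T U =
  [17],
and U^T v = (-14).
Solve U^T U · c = U^T v for the coefficients: c = (-14/17). The projection is proj_W(v) = U c.
Check: (v - proj_W(v)) · u_1 = 0  (should be 0).
Result: proj_W(v) = (28/17, 42/17, 28/17).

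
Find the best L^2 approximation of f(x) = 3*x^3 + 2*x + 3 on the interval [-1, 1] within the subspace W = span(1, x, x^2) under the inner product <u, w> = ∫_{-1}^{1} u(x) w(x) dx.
g(x) = 19*x/5 + 3

The best approximation g ∈ W is the orthogonal projection of f onto W. Writing g = a_0 + a_1 x + a_2 x^2, the coefficients solve the normal equations G · a = b where
  G_{ij} = <φ_i, φ_j> and b_i = <f, φ_i>, with φ_0 = 1, φ_1 = x, φ_2 = x^2.
G =
  [2, 0, 2/3]
  [0, 2/3, 0]
  [2/3, 0, 2/5],
b = (6, 38/15, 2).
Solving gives a_0 = 3, a_1 = 19/5, a_2 = 0, so
  g(x) = 19*x/5 + 3.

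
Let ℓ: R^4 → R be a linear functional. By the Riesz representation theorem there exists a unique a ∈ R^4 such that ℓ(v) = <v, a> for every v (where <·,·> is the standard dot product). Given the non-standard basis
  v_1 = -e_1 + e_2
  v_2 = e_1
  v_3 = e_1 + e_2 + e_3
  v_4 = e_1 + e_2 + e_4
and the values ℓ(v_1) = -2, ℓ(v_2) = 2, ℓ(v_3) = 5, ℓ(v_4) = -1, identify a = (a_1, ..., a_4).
a = (2, 0, 3, -3)

Write a = (a_1, ..., a_4) in the standard basis. For each basis vector v_i, ℓ(v_i) = <v_i, a> is a linear equation in the a_j's. Collect the n equations into a matrix system V a = ℓ, where row i of V is v_i (expressed in the standard basis). Since V is invertible (lower-triangular with 1s on the diagonal, up to permutation), solve by back-substitution:
  V =
[[-1, 1, 0, 0],
 [1, 0, 0, 0],
 [1, 1, 1, 0],
 [1, 1, 0, 1]]
  V a = (-2, 2, 5, -1)
Solving gives a = (2, 0, 3, -3).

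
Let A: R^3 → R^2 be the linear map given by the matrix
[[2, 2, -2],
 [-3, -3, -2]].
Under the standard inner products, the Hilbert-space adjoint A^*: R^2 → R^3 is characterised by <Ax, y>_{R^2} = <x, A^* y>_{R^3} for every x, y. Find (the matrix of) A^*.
A^* = A^T =
[[2, -3],
 [2, -3],
 [-2, -2]]

For real matrices with standard dot products, the defining identity <Ax, y> = <x, A^* y> gives (Ax)^T y = x^T (A^*) y, i.e. x^T A^T y = x^T (A^*) y. Since this holds for all x, y, we must have A^* = A^T. Therefore
A^* =
[[2, -3],
 [2, -3],
 [-2, -2]].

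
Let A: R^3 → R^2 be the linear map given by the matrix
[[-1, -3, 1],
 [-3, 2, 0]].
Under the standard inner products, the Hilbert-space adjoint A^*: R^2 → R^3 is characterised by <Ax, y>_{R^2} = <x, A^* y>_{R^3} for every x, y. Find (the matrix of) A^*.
A^* = A^T =
[[-1, -3],
 [-3, 2],
 [1, 0]]

For real matrices with standard dot products, the defining identity <Ax, y> = <x, A^* y> gives (Ax)^T y = x^T (A^*) y, i.e. x^T A^T y = x^T (A^*) y. Since this holds for all x, y, we must have A^* = A^T. Therefore
A^* =
[[-1, -3],
 [-3, 2],
 [1, 0]].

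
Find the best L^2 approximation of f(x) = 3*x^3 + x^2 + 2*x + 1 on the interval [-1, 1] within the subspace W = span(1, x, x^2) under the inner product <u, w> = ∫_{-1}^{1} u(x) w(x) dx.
g(x) = x^2 + 19*x/5 + 1

The best approximation g ∈ W is the orthogonal projection of f onto W. Writing g = a_0 + a_1 x + a_2 x^2, the coefficients solve the normal equations G · a = b where
  G_{ij} = <φ_i, φ_j> and b_i = <f, φ_i>, with φ_0 = 1, φ_1 = x, φ_2 = x^2.
G =
  [2, 0, 2/3]
  [0, 2/3, 0]
  [2/3, 0, 2/5],
b = (8/3, 38/15, 16/15).
Solving gives a_0 = 1, a_1 = 19/5, a_2 = 1, so
  g(x) = x^2 + 19*x/5 + 1.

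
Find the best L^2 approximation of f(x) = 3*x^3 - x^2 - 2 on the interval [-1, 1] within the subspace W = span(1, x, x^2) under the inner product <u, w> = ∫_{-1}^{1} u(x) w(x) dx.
g(x) = -x^2 + 9*x/5 - 2

The best approximation g ∈ W is the orthogonal projection of f onto W. Writing g = a_0 + a_1 x + a_2 x^2, the coefficients solve the normal equations G · a = b where
  G_{ij} = <φ_i, φ_j> and b_i = <f, φ_i>, with φ_0 = 1, φ_1 = x, φ_2 = x^2.
G =
  [2, 0, 2/3]
  [0, 2/3, 0]
  [2/3, 0, 2/5],
b = (-14/3, 6/5, -26/15).
Solving gives a_0 = -2, a_1 = 9/5, a_2 = -1, so
  g(x) = -x^2 + 9*x/5 - 2.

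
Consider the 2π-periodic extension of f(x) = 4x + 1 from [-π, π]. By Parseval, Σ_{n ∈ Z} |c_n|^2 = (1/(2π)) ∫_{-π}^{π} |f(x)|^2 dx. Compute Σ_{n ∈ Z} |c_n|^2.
Σ |c_n|^2 = 16π^2/3 + 1

Expand and integrate term by term over [-π, π]:
  ∫ (4x)^2 dx = 16·(2π^3/3); ∫ 2·4·(1)·x dx = 0 (odd integrand); ∫ 1^2 dx = 1·2π.
So (1/(2π)) ∫_{-π}^{π} (4x + 1)^2 dx = 16π^2/3 + 1 = 16π^2/3 + 1.
Parseval ⇒ Σ |c_n|^2 = 16π^2/3 + 1.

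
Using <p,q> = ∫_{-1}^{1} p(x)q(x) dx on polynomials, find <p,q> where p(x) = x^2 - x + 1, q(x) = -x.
<p,q> = 2/3

Expand the product: p(x)·q(x) = -x^3 + x^2 - x.
∫_{-1}^{1} of each monomial x^k gives [2/(k+1) if k even, 0 if k odd]. Integrating term-by-term (or equivalently evaluating the antiderivative F(x) = -x^4/4 + x^3/3 - x^2/2 at the endpoints):
  F(1) − F(−1) = -5/12 − (-13/12) = 2/3.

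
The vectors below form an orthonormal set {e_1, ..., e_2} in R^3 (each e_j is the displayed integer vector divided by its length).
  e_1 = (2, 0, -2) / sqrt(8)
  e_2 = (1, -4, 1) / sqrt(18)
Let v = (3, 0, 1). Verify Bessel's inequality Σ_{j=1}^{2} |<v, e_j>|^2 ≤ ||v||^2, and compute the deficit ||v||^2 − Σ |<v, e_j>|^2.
Σ |<v, e_j>|^2 = 26/9; ||v||^2 = 10; deficit = 64/9

Write each e_j = u_j / sqrt(<u_j, u_j>) where u_j is the displayed integer vector. Then <v, e_j> = <v, u_j> / sqrt(<u_j, u_j>), so |<v, e_j>|^2 = <v, u_j>^2 / <u_j, u_j>.
Coefficients: <v, e_1> = 4/sqrt(8), <v, e_2> = 4/sqrt(18).
Square and sum: Σ |<v, e_j>|^2 = 26/9.
Compute ||v||^2 = v·v = 10.
Deficit = 10 − 26/9 = 64/9 ≥ 0, confirming Bessel's inequality. (The deficit equals ||v − Σ <v,e_j> e_j||^2, the squared distance from v to span{e_j}.)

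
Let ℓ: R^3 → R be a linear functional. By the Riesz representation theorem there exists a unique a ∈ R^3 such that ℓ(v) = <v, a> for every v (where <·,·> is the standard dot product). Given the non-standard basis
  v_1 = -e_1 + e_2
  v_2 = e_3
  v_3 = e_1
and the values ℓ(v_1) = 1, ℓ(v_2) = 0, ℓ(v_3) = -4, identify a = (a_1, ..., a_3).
a = (-4, -3, 0)

Write a = (a_1, ..., a_3) in the standard basis. For each basis vector v_i, ℓ(v_i) = <v_i, a> is a linear equation in the a_j's. Collect the n equations into a matrix system V a = ℓ, where row i of V is v_i (expressed in the standard basis). Since V is invertible (lower-triangular with 1s on the diagonal, up to permutation), solve by back-substitution:
  V =
[[-1, 1, 0],
 [0, 0, 1],
 [1, 0, 0]]
  V a = (1, 0, -4)
Solving gives a = (-4, -3, 0).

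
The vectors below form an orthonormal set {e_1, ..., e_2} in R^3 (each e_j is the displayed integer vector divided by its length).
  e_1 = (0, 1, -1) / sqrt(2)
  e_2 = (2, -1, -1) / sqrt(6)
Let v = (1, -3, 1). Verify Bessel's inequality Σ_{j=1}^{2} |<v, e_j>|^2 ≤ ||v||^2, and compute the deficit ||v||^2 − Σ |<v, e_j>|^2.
Σ |<v, e_j>|^2 = 32/3; ||v||^2 = 11; deficit = 1/3

Write each e_j = u_j / sqrt(<u_j, u_j>) where u_j is the displayed integer vector. Then <v, e_j> = <v, u_j> / sqrt(<u_j, u_j>), so |<v, e_j>|^2 = <v, u_j>^2 / <u_j, u_j>.
Coefficients: <v, e_1> = -4/sqrt(2), <v, e_2> = 4/sqrt(6).
Square and sum: Σ |<v, e_j>|^2 = 32/3.
Compute ||v||^2 = v·v = 11.
Deficit = 11 − 32/3 = 1/3 ≥ 0, confirming Bessel's inequality. (The deficit equals ||v − Σ <v,e_j> e_j||^2, the squared distance from v to span{e_j}.)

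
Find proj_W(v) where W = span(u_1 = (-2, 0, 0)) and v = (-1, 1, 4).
proj_W(v) = (-1, 0, 0)

Set up U = [u_1 | ... | u_1] ∈ R^(3×1). The projector onto W = col(U) is P = U (U^T U)^(-1) U^T.
Compute U^T U =
  [4],
and U^T v = (2).
Solve U^T U · c = U^T v for the coefficients: c = (1/2). The projection is proj_W(v) = U c.
Check: (v - proj_W(v)) · u_1 = 0  (should be 0).
Result: proj_W(v) = (-1, 0, 0).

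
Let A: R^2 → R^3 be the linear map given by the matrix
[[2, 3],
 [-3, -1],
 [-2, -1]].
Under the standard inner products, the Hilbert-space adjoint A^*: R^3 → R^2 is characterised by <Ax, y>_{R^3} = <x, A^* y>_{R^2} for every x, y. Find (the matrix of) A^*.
A^* = A^T =
[[2, -3, -2],
 [3, -1, -1]]

For real matrices with standard dot products, the defining identity <Ax, y> = <x, A^* y> gives (Ax)^T y = x^T (A^*) y, i.e. x^T A^T y = x^T (A^*) y. Since this holds for all x, y, we must have A^* = A^T. Therefore
A^* =
[[2, -3, -2],
 [3, -1, -1]].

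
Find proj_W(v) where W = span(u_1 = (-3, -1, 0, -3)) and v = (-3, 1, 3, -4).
proj_W(v) = (-60/19, -20/19, 0, -60/19)

Set up U = [u_1 | ... | u_1] ∈ R^(4×1). The projector onto W = col(U) is P = U (U^T U)^(-1) U^T.
Compute U^T U =
  [19],
and U^T v = (20).
Solve U^T U · c = U^T v for the coefficients: c = (20/19). The projection is proj_W(v) = U c.
Check: (v - proj_W(v)) · u_1 = 0  (should be 0).
Result: proj_W(v) = (-60/19, -20/19, 0, -60/19).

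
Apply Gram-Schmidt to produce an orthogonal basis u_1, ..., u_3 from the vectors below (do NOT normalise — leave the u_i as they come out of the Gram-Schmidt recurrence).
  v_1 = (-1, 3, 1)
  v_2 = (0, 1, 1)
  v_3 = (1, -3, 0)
Orthogonal basis:
  u_1 = (-1, 3, 1)
  u_2 = (4/11, -1/11, 7/11)
  u_3 = (-1/3, -1/6, 1/6)

Apply the Gram-Schmidt recurrence
  u_1 = v_1
  u_i = v_i − Σ_{j<i} ((v_i · u_j) / (u_j · u_j)) · u_j.

Step by step this gives:
  u_1 = (-1, 3, 1)
  u_2 = (4/11, -1/11, 7/11)
  u_3 = (-1/3, -1/6, 1/6)

Orthogonality check:
  u_2 · u_1 = 0 (should be 0)
  u_3 · u_1 = 0 (should be 0)
  u_3 · u_2 = 0 (should be 0)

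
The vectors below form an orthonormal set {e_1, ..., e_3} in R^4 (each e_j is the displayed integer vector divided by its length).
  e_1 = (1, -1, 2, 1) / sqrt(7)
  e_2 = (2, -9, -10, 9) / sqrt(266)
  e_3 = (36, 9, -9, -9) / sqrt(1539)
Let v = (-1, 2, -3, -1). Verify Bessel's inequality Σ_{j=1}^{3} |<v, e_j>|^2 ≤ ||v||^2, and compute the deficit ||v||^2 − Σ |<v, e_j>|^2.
Σ |<v, e_j>|^2 = 29/2; ||v||^2 = 15; deficit = 1/2

Write each e_j = u_j / sqrt(<u_j, u_j>) where u_j is the displayed integer vector. Then <v, e_j> = <v, u_j> / sqrt(<u_j, u_j>), so |<v, e_j>|^2 = <v, u_j>^2 / <u_j, u_j>.
Coefficients: <v, e_1> = -10/sqrt(7), <v, e_2> = 1/sqrt(266), <v, e_3> = 18/sqrt(1539).
Square and sum: Σ |<v, e_j>|^2 = 29/2.
Compute ||v||^2 = v·v = 15.
Deficit = 15 − 29/2 = 1/2 ≥ 0, confirming Bessel's inequality. (The deficit equals ||v − Σ <v,e_j> e_j||^2, the squared distance from v to span{e_j}.)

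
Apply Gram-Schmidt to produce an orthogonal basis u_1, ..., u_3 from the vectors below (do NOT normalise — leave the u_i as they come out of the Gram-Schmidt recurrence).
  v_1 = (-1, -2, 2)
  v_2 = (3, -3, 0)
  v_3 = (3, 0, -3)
Orthogonal basis:
  u_1 = (-1, -2, 2)
  u_2 = (10/3, -7/3, -2/3)
  u_3 = (-6/17, -6/17, -9/17)

Apply the Gram-Schmidt recurrence
  u_1 = v_1
  u_i = v_i − Σ_{j<i} ((v_i · u_j) / (u_j · u_j)) · u_j.

Step by step this gives:
  u_1 = (-1, -2, 2)
  u_2 = (10/3, -7/3, -2/3)
  u_3 = (-6/17, -6/17, -9/17)

Orthogonality check:
  u_2 · u_1 = 0 (should be 0)
  u_3 · u_1 = 0 (should be 0)
  u_3 · u_2 = 0 (should be 0)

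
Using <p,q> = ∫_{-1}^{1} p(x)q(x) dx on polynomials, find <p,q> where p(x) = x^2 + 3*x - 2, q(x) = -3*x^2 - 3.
<p,q> = 64/5

Expand the product: p(x)·q(x) = -3*x^4 - 9*x^3 + 3*x^2 - 9*x + 6.
∫_{-1}^{1} of each monomial x^k gives [2/(k+1) if k even, 0 if k odd]. Integrating term-by-term (or equivalently evaluating the antiderivative F(x) = -3*x^5/5 - 9*x^4/4 + x^3 - 9*x^2/2 + 6*x at the endpoints):
  F(1) − F(−1) = -7/20 − (-263/20) = 64/5.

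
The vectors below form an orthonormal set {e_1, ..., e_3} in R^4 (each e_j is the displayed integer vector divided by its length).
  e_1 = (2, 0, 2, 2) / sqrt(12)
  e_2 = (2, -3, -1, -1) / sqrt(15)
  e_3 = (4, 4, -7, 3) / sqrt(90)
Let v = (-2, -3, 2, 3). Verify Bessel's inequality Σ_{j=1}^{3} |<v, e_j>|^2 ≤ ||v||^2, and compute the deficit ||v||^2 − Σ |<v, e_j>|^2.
Σ |<v, e_j>|^2 = 179/18; ||v||^2 = 26; deficit = 289/18

Write each e_j = u_j / sqrt(<u_j, u_j>) where u_j is the displayed integer vector. Then <v, e_j> = <v, u_j> / sqrt(<u_j, u_j>), so |<v, e_j>|^2 = <v, u_j>^2 / <u_j, u_j>.
Coefficients: <v, e_1> = 6/sqrt(12), <v, e_2> = 0/sqrt(15), <v, e_3> = -25/sqrt(90).
Square and sum: Σ |<v, e_j>|^2 = 179/18.
Compute ||v||^2 = v·v = 26.
Deficit = 26 − 179/18 = 289/18 ≥ 0, confirming Bessel's inequality. (The deficit equals ||v − Σ <v,e_j> e_j||^2, the squared distance from v to span{e_j}.)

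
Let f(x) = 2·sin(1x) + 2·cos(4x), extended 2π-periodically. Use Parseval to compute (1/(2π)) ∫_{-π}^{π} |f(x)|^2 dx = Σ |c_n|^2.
Σ |c_n|^2 = 4

Expand |f|^2 and use orthogonality of {sin(nx), cos(mx)} on [-π, π]:
  ∫_{-π}^{π} sin(nx)^2 dx = π, ∫ cos(mx)^2 dx = π, and cross terms integrate to 0.
So ∫_{-π}^{π} f(x)^2 dx = 2^2 · π + 2^2 · π = (4 + 4)π.
Divide by 2π: (4 + 4)/2 = 4.
By Parseval, this equals Σ |c_n|^2.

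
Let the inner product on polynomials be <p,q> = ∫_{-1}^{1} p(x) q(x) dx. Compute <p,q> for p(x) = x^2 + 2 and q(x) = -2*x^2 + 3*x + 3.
<p,q> = 158/15

Expand the product: p(x)·q(x) = -2*x^4 + 3*x^3 - x^2 + 6*x + 6.
∫_{-1}^{1} of each monomial x^k gives [2/(k+1) if k even, 0 if k odd]. Integrating term-by-term (or equivalently evaluating the antiderivative F(x) = -2*x^5/5 + 3*x^4/4 - x^3/3 + 3*x^2 + 6*x at the endpoints):
  F(1) − F(−1) = 541/60 − (-91/60) = 158/15.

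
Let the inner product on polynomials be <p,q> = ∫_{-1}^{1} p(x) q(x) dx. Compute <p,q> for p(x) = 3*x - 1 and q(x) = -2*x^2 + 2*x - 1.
<p,q> = 22/3

Expand the product: p(x)·q(x) = -6*x^3 + 8*x^2 - 5*x + 1.
∫_{-1}^{1} of each monomial x^k gives [2/(k+1) if k even, 0 if k odd]. Integrating term-by-term (or equivalently evaluating the antiderivative F(x) = -3*x^4/2 + 8*x^3/3 - 5*x^2/2 + x at the endpoints):
  F(1) − F(−1) = -1/3 − (-23/3) = 22/3.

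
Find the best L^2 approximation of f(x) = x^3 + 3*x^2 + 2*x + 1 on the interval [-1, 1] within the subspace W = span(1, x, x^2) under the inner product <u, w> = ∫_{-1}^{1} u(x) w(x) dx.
g(x) = 3*x^2 + 13*x/5 + 1

The best approximation g ∈ W is the orthogonal projection of f onto W. Writing g = a_0 + a_1 x + a_2 x^2, the coefficients solve the normal equations G · a = b where
  G_{ij} = <φ_i, φ_j> and b_i = <f, φ_i>, with φ_0 = 1, φ_1 = x, φ_2 = x^2.
G =
  [2, 0, 2/3]
  [0, 2/3, 0]
  [2/3, 0, 2/5],
b = (4, 26/15, 28/15).
Solving gives a_0 = 1, a_1 = 13/5, a_2 = 3, so
  g(x) = 3*x^2 + 13*x/5 + 1.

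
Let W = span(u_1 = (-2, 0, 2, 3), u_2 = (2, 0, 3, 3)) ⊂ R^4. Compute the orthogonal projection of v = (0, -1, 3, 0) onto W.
proj_W(v) = (108/253, 0, 327/253, 360/253)

Set up U = [u_1 | ... | u_2] ∈ R^(4×2). The projector onto W = col(U) is P = U (U^T U)^(-1) U^T.
Compute U^T U =
  [17, 11]
  [11, 22],
and U^T v = (6, 9).
Solve U^T U · c = U^T v for the coefficients: c = (3/23, 87/253). The projection is proj_W(v) = U c.
Check: (v - proj_W(v)) · u_1 = 0  (should be 0).
Check: (v - proj_W(v)) · u_2 = 0  (should be 0).
Result: proj_W(v) = (108/253, 0, 327/253, 360/253).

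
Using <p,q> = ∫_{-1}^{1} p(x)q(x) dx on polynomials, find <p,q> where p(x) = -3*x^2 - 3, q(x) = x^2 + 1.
<p,q> = -56/5

Expand the product: p(x)·q(x) = -3*x^4 - 6*x^2 - 3.
∫_{-1}^{1} of each monomial x^k gives [2/(k+1) if k even, 0 if k odd]. Integrating term-by-term (or equivalently evaluating the antiderivative F(x) = -3*x^5/5 - 2*x^3 - 3*x at the endpoints):
  F(1) − F(−1) = -28/5 − (28/5) = -56/5.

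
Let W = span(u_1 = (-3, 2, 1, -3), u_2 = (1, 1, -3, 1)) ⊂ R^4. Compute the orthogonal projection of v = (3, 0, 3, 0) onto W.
proj_W(v) = (162/227, -408/227, 426/227, 162/227)

Set up U = [u_1 | ... | u_2] ∈ R^(4×2). The projector onto W = col(U) is P = U (U^T U)^(-1) U^T.
Compute U^T U =
  [23, -7]
  [-7, 12],
and U^T v = (-6, -6).
Solve U^T U · c = U^T v for the coefficients: c = (-114/227, -180/227). The projection is proj_W(v) = U c.
Check: (v - proj_W(v)) · u_1 = 0  (should be 0).
Check: (v - proj_W(v)) · u_2 = 0  (should be 0).
Result: proj_W(v) = (162/227, -408/227, 426/227, 162/227).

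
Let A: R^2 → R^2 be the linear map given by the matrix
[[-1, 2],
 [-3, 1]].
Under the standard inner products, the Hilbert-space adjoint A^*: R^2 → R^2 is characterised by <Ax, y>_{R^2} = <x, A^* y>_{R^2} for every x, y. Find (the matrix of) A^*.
A^* = A^T =
[[-1, -3],
 [2, 1]]

For real matrices with standard dot products, the defining identity <Ax, y> = <x, A^* y> gives (Ax)^T y = x^T (A^*) y, i.e. x^T A^T y = x^T (A^*) y. Since this holds for all x, y, we must have A^* = A^T. Therefore
A^* =
[[-1, -3],
 [2, 1]].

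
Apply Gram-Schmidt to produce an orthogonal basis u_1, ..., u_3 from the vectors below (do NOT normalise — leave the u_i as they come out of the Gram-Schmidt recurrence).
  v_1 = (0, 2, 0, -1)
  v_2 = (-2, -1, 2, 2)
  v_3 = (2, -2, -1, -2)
Orthogonal basis:
  u_1 = (0, 2, 0, -1)
  u_2 = (-2, 3/5, 2, 6/5)
  u_3 = (2/49, -30/49, 47/49, -60/49)

Apply the Gram-Schmidt recurrence
  u_1 = v_1
  u_i = v_i − Σ_{j<i} ((v_i · u_j) / (u_j · u_j)) · u_j.

Step by step this gives:
  u_1 = (0, 2, 0, -1)
  u_2 = (-2, 3/5, 2, 6/5)
  u_3 = (2/49, -30/49, 47/49, -60/49)

Orthogonality check:
  u_2 · u_1 = 0 (should be 0)
  u_3 · u_1 = 0 (should be 0)
  u_3 · u_2 = 0 (should be 0)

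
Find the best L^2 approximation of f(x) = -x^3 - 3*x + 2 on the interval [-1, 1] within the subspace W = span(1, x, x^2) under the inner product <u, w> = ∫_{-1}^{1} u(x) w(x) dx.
g(x) = 2 - 18*x/5

The best approximation g ∈ W is the orthogonal projection of f onto W. Writing g = a_0 + a_1 x + a_2 x^2, the coefficients solve the normal equations G · a = b where
  G_{ij} = <φ_i, φ_j> and b_i = <f, φ_i>, with φ_0 = 1, φ_1 = x, φ_2 = x^2.
G =
  [2, 0, 2/3]
  [0, 2/3, 0]
  [2/3, 0, 2/5],
b = (4, -12/5, 4/3).
Solving gives a_0 = 2, a_1 = -18/5, a_2 = 0, so
  g(x) = 2 - 18*x/5.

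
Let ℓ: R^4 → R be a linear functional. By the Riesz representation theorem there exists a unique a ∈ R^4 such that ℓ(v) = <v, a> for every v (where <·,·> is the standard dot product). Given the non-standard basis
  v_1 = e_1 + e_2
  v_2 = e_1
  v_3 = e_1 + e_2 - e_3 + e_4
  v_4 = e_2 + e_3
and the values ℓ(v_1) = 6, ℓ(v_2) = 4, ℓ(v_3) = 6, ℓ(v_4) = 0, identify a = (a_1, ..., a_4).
a = (4, 2, -2, -2)

Write a = (a_1, ..., a_4) in the standard basis. For each basis vector v_i, ℓ(v_i) = <v_i, a> is a linear equation in the a_j's. Collect the n equations into a matrix system V a = ℓ, where row i of V is v_i (expressed in the standard basis). Since V is invertible (lower-triangular with 1s on the diagonal, up to permutation), solve by back-substitution:
  V =
[[1, 1, 0, 0],
 [1, 0, 0, 0],
 [1, 1, -1, 1],
 [0, 1, 1, 0]]
  V a = (6, 4, 6, 0)
Solving gives a = (4, 2, -2, -2).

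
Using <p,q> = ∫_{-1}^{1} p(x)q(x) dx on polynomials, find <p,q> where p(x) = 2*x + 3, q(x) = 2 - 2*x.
<p,q> = 28/3

Expand the product: p(x)·q(x) = -4*x^2 - 2*x + 6.
∫_{-1}^{1} of each monomial x^k gives [2/(k+1) if k even, 0 if k odd]. Integrating term-by-term (or equivalently evaluating the antiderivative F(x) = -4*x^3/3 - x^2 + 6*x at the endpoints):
  F(1) − F(−1) = 11/3 − (-17/3) = 28/3.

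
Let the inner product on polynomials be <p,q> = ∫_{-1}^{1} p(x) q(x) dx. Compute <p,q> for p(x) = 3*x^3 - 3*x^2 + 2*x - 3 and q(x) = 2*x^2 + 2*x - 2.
<p,q> = 44/3

Expand the product: p(x)·q(x) = 6*x^5 - 8*x^3 + 4*x^2 - 10*x + 6.
∫_{-1}^{1} of each monomial x^k gives [2/(k+1) if k even, 0 if k odd]. Integrating term-by-term (or equivalently evaluating the antiderivative F(x) = x^6 - 2*x^4 + 4*x^3/3 - 5*x^2 + 6*x at the endpoints):
  F(1) − F(−1) = 4/3 − (-40/3) = 44/3.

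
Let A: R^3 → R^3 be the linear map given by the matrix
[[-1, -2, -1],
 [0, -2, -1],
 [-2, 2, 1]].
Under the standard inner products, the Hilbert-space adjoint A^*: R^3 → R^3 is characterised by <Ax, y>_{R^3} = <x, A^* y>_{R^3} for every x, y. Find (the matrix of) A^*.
A^* = A^T =
[[-1, 0, -2],
 [-2, -2, 2],
 [-1, -1, 1]]

For real matrices with standard dot products, the defining identity <Ax, y> = <x, A^* y> gives (Ax)^T y = x^T (A^*) y, i.e. x^T A^T y = x^T (A^*) y. Since this holds for all x, y, we must have A^* = A^T. Therefore
A^* =
[[-1, 0, -2],
 [-2, -2, 2],
 [-1, -1, 1]].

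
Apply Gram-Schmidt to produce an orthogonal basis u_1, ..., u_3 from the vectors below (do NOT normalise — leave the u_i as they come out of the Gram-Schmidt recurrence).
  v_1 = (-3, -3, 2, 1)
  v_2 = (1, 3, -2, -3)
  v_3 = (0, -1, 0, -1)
Orthogonal basis:
  u_1 = (-3, -3, 2, 1)
  u_2 = (-34/23, 12/23, -8/23, -50/23)
  u_3 = (25/42, -6/7, -2/21, -25/42)

Apply the Gram-Schmidt recurrence
  u_1 = v_1
  u_i = v_i − Σ_{j<i} ((v_i · u_j) / (u_j · u_j)) · u_j.

Step by step this gives:
  u_1 = (-3, -3, 2, 1)
  u_2 = (-34/23, 12/23, -8/23, -50/23)
  u_3 = (25/42, -6/7, -2/21, -25/42)

Orthogonality check:
  u_2 · u_1 = 0 (should be 0)
  u_3 · u_1 = 0 (should be 0)
  u_3 · u_2 = 0 (should be 0)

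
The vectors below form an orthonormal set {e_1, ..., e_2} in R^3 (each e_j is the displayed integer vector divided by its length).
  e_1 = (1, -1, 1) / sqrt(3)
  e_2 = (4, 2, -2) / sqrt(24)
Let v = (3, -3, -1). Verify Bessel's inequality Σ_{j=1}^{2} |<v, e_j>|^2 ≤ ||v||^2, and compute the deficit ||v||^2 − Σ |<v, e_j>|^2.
Σ |<v, e_j>|^2 = 11; ||v||^2 = 19; deficit = 8

Write each e_j = u_j / sqrt(<u_j, u_j>) where u_j is the displayed integer vector. Then <v, e_j> = <v, u_j> / sqrt(<u_j, u_j>), so |<v, e_j>|^2 = <v, u_j>^2 / <u_j, u_j>.
Coefficients: <v, e_1> = 5/sqrt(3), <v, e_2> = 8/sqrt(24).
Square and sum: Σ |<v, e_j>|^2 = 11.
Compute ||v||^2 = v·v = 19.
Deficit = 19 − 11 = 8 ≥ 0, confirming Bessel's inequality. (The deficit equals ||v − Σ <v,e_j> e_j||^2, the squared distance from v to span{e_j}.)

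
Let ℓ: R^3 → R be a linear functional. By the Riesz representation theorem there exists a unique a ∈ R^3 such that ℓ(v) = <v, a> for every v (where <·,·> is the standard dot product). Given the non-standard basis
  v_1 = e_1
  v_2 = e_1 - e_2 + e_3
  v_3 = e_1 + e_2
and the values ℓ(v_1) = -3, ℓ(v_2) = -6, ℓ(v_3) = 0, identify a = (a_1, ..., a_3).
a = (-3, 3, 0)

Write a = (a_1, ..., a_3) in the standard basis. For each basis vector v_i, ℓ(v_i) = <v_i, a> is a linear equation in the a_j's. Collect the n equations into a matrix system V a = ℓ, where row i of V is v_i (expressed in the standard basis). Since V is invertible (lower-triangular with 1s on the diagonal, up to permutation), solve by back-substitution:
  V =
[[1, 0, 0],
 [1, -1, 1],
 [1, 1, 0]]
  V a = (-3, -6, 0)
Solving gives a = (-3, 3, 0).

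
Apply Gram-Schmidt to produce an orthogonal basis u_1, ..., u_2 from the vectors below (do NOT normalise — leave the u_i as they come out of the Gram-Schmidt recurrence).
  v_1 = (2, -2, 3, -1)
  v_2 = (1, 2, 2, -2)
Orthogonal basis:
  u_1 = (2, -2, 3, -1)
  u_2 = (1/3, 8/3, 1, -5/3)

Apply the Gram-Schmidt recurrence
  u_1 = v_1
  u_i = v_i − Σ_{j<i} ((v_i · u_j) / (u_j · u_j)) · u_j.

Step by step this gives:
  u_1 = (2, -2, 3, -1)
  u_2 = (1/3, 8/3, 1, -5/3)

Orthogonality check:
  u_2 · u_1 = 0 (should be 0)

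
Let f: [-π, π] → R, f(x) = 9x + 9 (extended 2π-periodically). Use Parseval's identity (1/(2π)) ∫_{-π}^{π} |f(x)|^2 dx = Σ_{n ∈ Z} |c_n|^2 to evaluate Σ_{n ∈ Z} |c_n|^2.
Σ |c_n|^2 = 27π^2 + 81

Expand and integrate term by term over [-π, π]:
  ∫ (9x)^2 dx = 81·(2π^3/3); ∫ 2·9·(9)·x dx = 0 (odd integrand); ∫ 9^2 dx = 81·2π.
So (1/(2π)) ∫_{-π}^{π} (9x + 9)^2 dx = 81π^2/3 + 81 = 27π^2 + 81.
Parseval ⇒ Σ |c_n|^2 = 27π^2 + 81.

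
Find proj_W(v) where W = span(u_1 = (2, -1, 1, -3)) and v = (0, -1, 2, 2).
proj_W(v) = (-2/5, 1/5, -1/5, 3/5)

Set up U = [u_1 | ... | u_1] ∈ R^(4×1). The projector onto W = col(U) is P = U (U^T U)^(-1) U^T.
Compute U^T U =
  [15],
and U^T v = (-3).
Solve U^T U · c = U^T v for the coefficients: c = (-1/5). The projection is proj_W(v) = U c.
Check: (v - proj_W(v)) · u_1 = 0  (should be 0).
Result: proj_W(v) = (-2/5, 1/5, -1/5, 3/5).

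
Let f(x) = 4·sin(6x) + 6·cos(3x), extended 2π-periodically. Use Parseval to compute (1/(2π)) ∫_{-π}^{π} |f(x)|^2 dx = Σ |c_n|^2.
Σ |c_n|^2 = 26

Expand |f|^2 and use orthogonality of {sin(nx), cos(mx)} on [-π, π]:
  ∫_{-π}^{π} sin(nx)^2 dx = π, ∫ cos(mx)^2 dx = π, and cross terms integrate to 0.
So ∫_{-π}^{π} f(x)^2 dx = 4^2 · π + 6^2 · π = (16 + 36)π.
Divide by 2π: (16 + 36)/2 = 26.
By Parseval, this equals Σ |c_n|^2.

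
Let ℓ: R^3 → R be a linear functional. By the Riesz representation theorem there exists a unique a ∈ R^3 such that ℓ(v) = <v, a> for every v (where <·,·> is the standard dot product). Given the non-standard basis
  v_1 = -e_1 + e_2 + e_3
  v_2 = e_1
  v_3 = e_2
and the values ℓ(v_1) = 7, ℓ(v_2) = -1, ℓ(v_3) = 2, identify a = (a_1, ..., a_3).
a = (-1, 2, 4)

Write a = (a_1, ..., a_3) in the standard basis. For each basis vector v_i, ℓ(v_i) = <v_i, a> is a linear equation in the a_j's. Collect the n equations into a matrix system V a = ℓ, where row i of V is v_i (expressed in the standard basis). Since V is invertible (lower-triangular with 1s on the diagonal, up to permutation), solve by back-substitution:
  V =
[[-1, 1, 1],
 [1, 0, 0],
 [0, 1, 0]]
  V a = (7, -1, 2)
Solving gives a = (-1, 2, 4).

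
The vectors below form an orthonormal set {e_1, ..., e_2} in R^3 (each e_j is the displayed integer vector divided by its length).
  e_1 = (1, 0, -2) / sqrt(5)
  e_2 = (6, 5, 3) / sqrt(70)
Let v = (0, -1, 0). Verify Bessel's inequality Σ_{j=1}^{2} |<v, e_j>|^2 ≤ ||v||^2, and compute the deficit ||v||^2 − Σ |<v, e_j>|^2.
Σ |<v, e_j>|^2 = 5/14; ||v||^2 = 1; deficit = 9/14

Write each e_j = u_j / sqrt(<u_j, u_j>) where u_j is the displayed integer vector. Then <v, e_j> = <v, u_j> / sqrt(<u_j, u_j>), so |<v, e_j>|^2 = <v, u_j>^2 / <u_j, u_j>.
Coefficients: <v, e_1> = 0/sqrt(5), <v, e_2> = -5/sqrt(70).
Square and sum: Σ |<v, e_j>|^2 = 5/14.
Compute ||v||^2 = v·v = 1.
Deficit = 1 − 5/14 = 9/14 ≥ 0, confirming Bessel's inequality. (The deficit equals ||v − Σ <v,e_j> e_j||^2, the squared distance from v to span{e_j}.)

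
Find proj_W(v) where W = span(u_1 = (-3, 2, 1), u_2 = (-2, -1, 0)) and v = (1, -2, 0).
proj_W(v) = (49/54, -49/27, -35/54)

Set up U = [u_1 | ... | u_2] ∈ R^(3×2). The projector onto W = col(U) is P = U (U^T U)^(-1) U^T.
Compute U^T U =
  [14, 4]
  [4, 5],
and U^T v = (-7, 0).
Solve U^T U · c = U^T v for the coefficients: c = (-35/54, 14/27). The projection is proj_W(v) = U c.
Check: (v - proj_W(v)) · u_1 = 0  (should be 0).
Check: (v - proj_W(v)) · u_2 = 0  (should be 0).
Result: proj_W(v) = (49/54, -49/27, -35/54).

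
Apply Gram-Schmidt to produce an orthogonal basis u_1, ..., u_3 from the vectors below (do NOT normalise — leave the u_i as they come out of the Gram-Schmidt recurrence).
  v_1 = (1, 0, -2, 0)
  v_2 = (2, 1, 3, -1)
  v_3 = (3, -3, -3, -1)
Orthogonal basis:
  u_1 = (1, 0, -2, 0)
  u_2 = (14/5, 1, 7/5, -1)
  u_3 = (40/59, -188/59, 20/59, -48/59)

Apply the Gram-Schmidt recurrence
  u_1 = v_1
  u_i = v_i − Σ_{j<i} ((v_i · u_j) / (u_j · u_j)) · u_j.

Step by step this gives:
  u_1 = (1, 0, -2, 0)
  u_2 = (14/5, 1, 7/5, -1)
  u_3 = (40/59, -188/59, 20/59, -48/59)

Orthogonality check:
  u_2 · u_1 = 0 (should be 0)
  u_3 · u_1 = 0 (should be 0)
  u_3 · u_2 = 0 (should be 0)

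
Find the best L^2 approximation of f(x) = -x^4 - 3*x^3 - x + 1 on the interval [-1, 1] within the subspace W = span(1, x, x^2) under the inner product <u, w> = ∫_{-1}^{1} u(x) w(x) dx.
g(x) = -6*x^2/7 - 14*x/5 + 38/35

The best approximation g ∈ W is the orthogonal projection of f onto W. Writing g = a_0 + a_1 x + a_2 x^2, the coefficients solve the normal equations G · a = b where
  G_{ij} = <φ_i, φ_j> and b_i = <f, φ_i>, with φ_0 = 1, φ_1 = x, φ_2 = x^2.
G =
  [2, 0, 2/3]
  [0, 2/3, 0]
  [2/3, 0, 2/5],
b = (8/5, -28/15, 8/21).
Solving gives a_0 = 38/35, a_1 = -14/5, a_2 = -6/7, so
  g(x) = -6*x^2/7 - 14*x/5 + 38/35.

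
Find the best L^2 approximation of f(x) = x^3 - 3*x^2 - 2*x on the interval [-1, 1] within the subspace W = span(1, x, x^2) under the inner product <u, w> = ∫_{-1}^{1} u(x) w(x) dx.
g(x) = -3*x^2 - 7*x/5

The best approximation g ∈ W is the orthogonal projection of f onto W. Writing g = a_0 + a_1 x + a_2 x^2, the coefficients solve the normal equations G · a = b where
  G_{ij} = <φ_i, φ_j> and b_i = <f, φ_i>, with φ_0 = 1, φ_1 = x, φ_2 = x^2.
G =
  [2, 0, 2/3]
  [0, 2/3, 0]
  [2/3, 0, 2/5],
b = (-2, -14/15, -6/5).
Solving gives a_0 = 0, a_1 = -7/5, a_2 = -3, so
  g(x) = -3*x^2 - 7*x/5.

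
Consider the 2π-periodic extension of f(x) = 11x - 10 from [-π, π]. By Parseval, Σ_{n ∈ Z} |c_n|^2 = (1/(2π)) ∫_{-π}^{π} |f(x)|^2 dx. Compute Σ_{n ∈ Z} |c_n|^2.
Σ |c_n|^2 = 121π^2/3 + 100

Expand and integrate term by term over [-π, π]:
  ∫ (11x)^2 dx = 121·(2π^3/3); ∫ 2·11·(-10)·x dx = 0 (odd integrand); ∫ (-10)^2 dx = 100·2π.
So (1/(2π)) ∫_{-π}^{π} (11x - 10)^2 dx = 121π^2/3 + 100 = 121π^2/3 + 100.
Parseval ⇒ Σ |c_n|^2 = 121π^2/3 + 100.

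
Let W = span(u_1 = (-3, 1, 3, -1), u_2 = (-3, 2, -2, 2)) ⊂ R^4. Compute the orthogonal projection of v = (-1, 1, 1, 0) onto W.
proj_W(v) = (-177/137, 72/137, 112/137, -20/137)

Set up U = [u_1 | ... | u_2] ∈ R^(4×2). The projector onto W = col(U) is P = U (U^T U)^(-1) U^T.
Compute U^T U =
  [20, 3]
  [3, 21],
and U^T v = (7, 3).
Solve U^T U · c = U^T v for the coefficients: c = (46/137, 13/137). The projection is proj_W(v) = U c.
Check: (v - proj_W(v)) · u_1 = 0  (should be 0).
Check: (v - proj_W(v)) · u_2 = 0  (should be 0).
Result: proj_W(v) = (-177/137, 72/137, 112/137, -20/137).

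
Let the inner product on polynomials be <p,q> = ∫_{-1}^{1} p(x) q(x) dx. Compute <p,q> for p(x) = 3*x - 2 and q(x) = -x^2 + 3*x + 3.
<p,q> = -14/3

Expand the product: p(x)·q(x) = -3*x^3 + 11*x^2 + 3*x - 6.
∫_{-1}^{1} of each monomial x^k gives [2/(k+1) if k even, 0 if k odd]. Integrating term-by-term (or equivalently evaluating the antiderivative F(x) = -3*x^4/4 + 11*x^3/3 + 3*x^2/2 - 6*x at the endpoints):
  F(1) − F(−1) = -19/12 − (37/12) = -14/3.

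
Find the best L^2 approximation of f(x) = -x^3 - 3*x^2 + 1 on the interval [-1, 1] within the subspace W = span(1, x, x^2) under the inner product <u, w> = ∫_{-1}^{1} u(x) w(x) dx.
g(x) = -3*x^2 - 3*x/5 + 1

The best approximation g ∈ W is the orthogonal projection of f onto W. Writing g = a_0 + a_1 x + a_2 x^2, the coefficients solve the normal equations G · a = b where
  G_{ij} = <φ_i, φ_j> and b_i = <f, φ_i>, with φ_0 = 1, φ_1 = x, φ_2 = x^2.
G =
  [2, 0, 2/3]
  [0, 2/3, 0]
  [2/3, 0, 2/5],
b = (0, -2/5, -8/15).
Solving gives a_0 = 1, a_1 = -3/5, a_2 = -3, so
  g(x) = -3*x^2 - 3*x/5 + 1.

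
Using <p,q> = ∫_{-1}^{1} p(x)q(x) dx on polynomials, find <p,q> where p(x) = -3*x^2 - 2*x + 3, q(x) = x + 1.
<p,q> = 8/3

Expand the product: p(x)·q(x) = -3*x^3 - 5*x^2 + x + 3.
∫_{-1}^{1} of each monomial x^k gives [2/(k+1) if k even, 0 if k odd]. Integrating term-by-term (or equivalently evaluating the antiderivative F(x) = -3*x^4/4 - 5*x^3/3 + x^2/2 + 3*x at the endpoints):
  F(1) − F(−1) = 13/12 − (-19/12) = 8/3.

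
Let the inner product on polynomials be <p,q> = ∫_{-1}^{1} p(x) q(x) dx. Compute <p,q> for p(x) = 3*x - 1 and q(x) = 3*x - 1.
<p,q> = 8

Expand the product: p(x)·q(x) = 9*x^2 - 6*x + 1.
∫_{-1}^{1} of each monomial x^k gives [2/(k+1) if k even, 0 if k odd]. Integrating term-by-term (or equivalently evaluating the antiderivative F(x) = 3*x^3 - 3*x^2 + x at the endpoints):
  F(1) − F(−1) = 1 − (-7) = 8.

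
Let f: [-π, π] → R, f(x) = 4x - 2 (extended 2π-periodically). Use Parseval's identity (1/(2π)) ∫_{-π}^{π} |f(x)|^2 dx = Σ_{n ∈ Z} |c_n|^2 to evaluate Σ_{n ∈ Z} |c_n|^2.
Σ |c_n|^2 = 16π^2/3 + 4

Expand and integrate term by term over [-π, π]:
  ∫ (4x)^2 dx = 16·(2π^3/3); ∫ 2·4·(-2)·x dx = 0 (odd integrand); ∫ (-2)^2 dx = 4·2π.
So (1/(2π)) ∫_{-π}^{π} (4x - 2)^2 dx = 16π^2/3 + 4 = 16π^2/3 + 4.
Parseval ⇒ Σ |c_n|^2 = 16π^2/3 + 4.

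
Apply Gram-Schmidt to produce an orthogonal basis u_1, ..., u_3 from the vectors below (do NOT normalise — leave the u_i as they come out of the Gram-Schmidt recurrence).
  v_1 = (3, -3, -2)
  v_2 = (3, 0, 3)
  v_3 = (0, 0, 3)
Orthogonal basis:
  u_1 = (3, -3, -2)
  u_2 = (57/22, 9/22, 36/11)
  u_3 = (-27/43, -45/43, 27/43)

Apply the Gram-Schmidt recurrence
  u_1 = v_1
  u_i = v_i − Σ_{j<i} ((v_i · u_j) / (u_j · u_j)) · u_j.

Step by step this gives:
  u_1 = (3, -3, -2)
  u_2 = (57/22, 9/22, 36/11)
  u_3 = (-27/43, -45/43, 27/43)

Orthogonality check:
  u_2 · u_1 = 0 (should be 0)
  u_3 · u_1 = 0 (should be 0)
  u_3 · u_2 = 0 (should be 0)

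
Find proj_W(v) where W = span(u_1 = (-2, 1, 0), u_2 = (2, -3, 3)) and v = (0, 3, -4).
proj_W(v) = (-6/61, 171/61, -252/61)

Set up U = [u_1 | ... | u_2] ∈ R^(3×2). The projector onto W = col(U) is P = U (U^T U)^(-1) U^T.
Compute U^T U =
  [5, -7]
  [-7, 22],
and U^T v = (3, -21).
Solve U^T U · c = U^T v for the coefficients: c = (-81/61, -84/61). The projection is proj_W(v) = U c.
Check: (v - proj_W(v)) · u_1 = 0  (should be 0).
Check: (v - proj_W(v)) · u_2 = 0  (should be 0).
Result: proj_W(v) = (-6/61, 171/61, -252/61).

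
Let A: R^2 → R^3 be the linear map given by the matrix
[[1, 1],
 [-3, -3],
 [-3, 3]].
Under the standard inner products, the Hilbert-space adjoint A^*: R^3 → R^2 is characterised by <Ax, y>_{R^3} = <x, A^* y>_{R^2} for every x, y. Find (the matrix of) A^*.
A^* = A^T =
[[1, -3, -3],
 [1, -3, 3]]

For real matrices with standard dot products, the defining identity <Ax, y> = <x, A^* y> gives (Ax)^T y = x^T (A^*) y, i.e. x^T A^T y = x^T (A^*) y. Since this holds for all x, y, we must have A^* = A^T. Therefore
A^* =
[[1, -3, -3],
 [1, -3, 3]].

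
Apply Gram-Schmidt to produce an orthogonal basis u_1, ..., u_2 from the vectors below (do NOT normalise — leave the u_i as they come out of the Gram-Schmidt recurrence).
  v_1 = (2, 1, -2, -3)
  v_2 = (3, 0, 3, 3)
Orthogonal basis:
  u_1 = (2, 1, -2, -3)
  u_2 = (4, 1/2, 2, 3/2)

Apply the Gram-Schmidt recurrence
  u_1 = v_1
  u_i = v_i − Σ_{j<i} ((v_i · u_j) / (u_j · u_j)) · u_j.

Step by step this gives:
  u_1 = (2, 1, -2, -3)
  u_2 = (4, 1/2, 2, 3/2)

Orthogonality check:
  u_2 · u_1 = 0 (should be 0)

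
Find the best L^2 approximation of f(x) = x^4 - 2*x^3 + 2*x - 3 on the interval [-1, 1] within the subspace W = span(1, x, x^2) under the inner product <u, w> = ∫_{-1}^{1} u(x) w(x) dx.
g(x) = 6*x^2/7 + 4*x/5 - 108/35

The best approximation g ∈ W is the orthogonal projection of f onto W. Writing g = a_0 + a_1 x + a_2 x^2, the coefficients solve the normal equations G · a = b where
  G_{ij} = <φ_i, φ_j> and b_i = <f, φ_i>, with φ_0 = 1, φ_1 = x, φ_2 = x^2.
G =
  [2, 0, 2/3]
  [0, 2/3, 0]
  [2/3, 0, 2/5],
b = (-28/5, 8/15, -12/7).
Solving gives a_0 = -108/35, a_1 = 4/5, a_2 = 6/7, so
  g(x) = 6*x^2/7 + 4*x/5 - 108/35.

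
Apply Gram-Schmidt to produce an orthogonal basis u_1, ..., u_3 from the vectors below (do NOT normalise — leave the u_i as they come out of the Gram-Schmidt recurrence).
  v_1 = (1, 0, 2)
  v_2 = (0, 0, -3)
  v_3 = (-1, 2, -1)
Orthogonal basis:
  u_1 = (1, 0, 2)
  u_2 = (6/5, 0, -3/5)
  u_3 = (0, 2, 0)

Apply the Gram-Schmidt recurrence
  u_1 = v_1
  u_i = v_i − Σ_{j<i} ((v_i · u_j) / (u_j · u_j)) · u_j.

Step by step this gives:
  u_1 = (1, 0, 2)
  u_2 = (6/5, 0, -3/5)
  u_3 = (0, 2, 0)

Orthogonality check:
  u_2 · u_1 = 0 (should be 0)
  u_3 · u_1 = 0 (should be 0)
  u_3 · u_2 = 0 (should be 0)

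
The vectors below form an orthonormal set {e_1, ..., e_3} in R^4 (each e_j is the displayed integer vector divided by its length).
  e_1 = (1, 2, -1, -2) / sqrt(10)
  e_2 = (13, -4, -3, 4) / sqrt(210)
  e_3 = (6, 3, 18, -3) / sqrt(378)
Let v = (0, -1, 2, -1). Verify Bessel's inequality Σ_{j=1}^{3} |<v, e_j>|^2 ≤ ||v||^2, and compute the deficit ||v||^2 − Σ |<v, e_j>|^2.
Σ |<v, e_j>|^2 = 4; ||v||^2 = 6; deficit = 2

Write each e_j = u_j / sqrt(<u_j, u_j>) where u_j is the displayed integer vector. Then <v, e_j> = <v, u_j> / sqrt(<u_j, u_j>), so |<v, e_j>|^2 = <v, u_j>^2 / <u_j, u_j>.
Coefficients: <v, e_1> = -2/sqrt(10), <v, e_2> = -6/sqrt(210), <v, e_3> = 36/sqrt(378).
Square and sum: Σ |<v, e_j>|^2 = 4.
Compute ||v||^2 = v·v = 6.
Deficit = 6 − 4 = 2 ≥ 0, confirming Bessel's inequality. (The deficit equals ||v − Σ <v,e_j> e_j||^2, the squared distance from v to span{e_j}.)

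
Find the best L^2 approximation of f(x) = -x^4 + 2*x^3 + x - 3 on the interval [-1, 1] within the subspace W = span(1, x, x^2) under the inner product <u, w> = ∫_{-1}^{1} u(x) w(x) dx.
g(x) = -6*x^2/7 + 11*x/5 - 102/35

The best approximation g ∈ W is the orthogonal projection of f onto W. Writing g = a_0 + a_1 x + a_2 x^2, the coefficients solve the normal equations G · a = b where
  G_{ij} = <φ_i, φ_j> and b_i = <f, φ_i>, with φ_0 = 1, φ_1 = x, φ_2 = x^2.
G =
  [2, 0, 2/3]
  [0, 2/3, 0]
  [2/3, 0, 2/5],
b = (-32/5, 22/15, -16/7).
Solving gives a_0 = -102/35, a_1 = 11/5, a_2 = -6/7, so
  g(x) = -6*x^2/7 + 11*x/5 - 102/35.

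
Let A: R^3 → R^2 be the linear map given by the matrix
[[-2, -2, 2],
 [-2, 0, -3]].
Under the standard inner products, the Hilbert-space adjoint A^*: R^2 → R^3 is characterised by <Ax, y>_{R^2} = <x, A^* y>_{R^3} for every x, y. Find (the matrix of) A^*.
A^* = A^T =
[[-2, -2],
 [-2, 0],
 [2, -3]]

For real matrices with standard dot products, the defining identity <Ax, y> = <x, A^* y> gives (Ax)^T y = x^T (A^*) y, i.e. x^T A^T y = x^T (A^*) y. Since this holds for all x, y, we must have A^* = A^T. Therefore
A^* =
[[-2, -2],
 [-2, 0],
 [2, -3]].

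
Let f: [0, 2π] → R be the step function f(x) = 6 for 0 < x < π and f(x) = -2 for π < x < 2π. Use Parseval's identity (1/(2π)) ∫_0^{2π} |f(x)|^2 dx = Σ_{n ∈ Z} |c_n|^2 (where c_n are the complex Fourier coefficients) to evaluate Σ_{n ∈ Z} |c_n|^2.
Σ |c_n|^2 = 20

Parseval equates the L^2 energy of f (normalised by 1/(2π)) with the ℓ^2 sum of its Fourier coefficients: (1/(2π)) ∫_0^{2π} |f|^2 = Σ |c_n|^2.
Compute the left side: (1/(2π)) [∫_0^π 6^2 dx + ∫_π^{2π} (-2)^2 dx] = (1/(2π)) · (36π + 4π) = (36 + 4)/2 = 20.
So Σ_{n ∈ Z} |c_n|^2 = 20.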